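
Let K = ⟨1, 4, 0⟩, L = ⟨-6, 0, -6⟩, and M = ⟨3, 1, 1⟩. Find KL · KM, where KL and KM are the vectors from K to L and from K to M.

KL = L − K = (-7, -4, -6)
KM = M − K = (2, -3, 1)
KL · KM = (-7)·2 + (-4)·(-3) + (-6)·1 = -14 + 12 - 6 = -8

-8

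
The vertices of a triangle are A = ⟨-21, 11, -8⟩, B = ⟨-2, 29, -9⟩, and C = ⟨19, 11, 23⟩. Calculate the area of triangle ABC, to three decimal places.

553.490

AB = (19, 18, -1),  AC = (40, 0, 31)
i: 18·31 - (-1)·0 = 558 - 0 = 558
j: (-1)·40 - 19·31 = -40 - 589 = -629
k: 19·0 - 18·40 = 0 - 720 = -720
AB × AC = (558, -629, -720)
|AB × AC| = √1225405 ≈ 1106.9801
area = ½ · 1106.9801 ≈ 553.490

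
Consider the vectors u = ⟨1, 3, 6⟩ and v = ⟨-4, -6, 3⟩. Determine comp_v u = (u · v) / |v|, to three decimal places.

u · v = 1·(-4) + 3·(-6) + 6·3 = -4 - 18 + 18 = -4
|v| = √(16 + 36 + 9) = √61 ≈ 7.8102
comp_v u = -4 / √61 ≈ -0.512

-0.512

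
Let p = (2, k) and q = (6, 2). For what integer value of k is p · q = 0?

-6

p · q = 2·6 + k·2 = 12 + 2k
Set equal to 0: 2k = -12, so k = -6.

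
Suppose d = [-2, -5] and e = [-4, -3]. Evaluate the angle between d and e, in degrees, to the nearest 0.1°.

31.3

d · e = (-2)·(-4) + (-5)·(-3) = 8 + 15 = 23
|d|² = 4 + 25 = 29,  |d| = √29 ≈ 5.385165
|e|² = 16 + 9 = 25,  |e| = √25 ≈ 5.000000
cos θ = 23 / (5.385165 · 5.000000) ≈ 0.85420
θ = arccos(0.85420) ≈ 31.3°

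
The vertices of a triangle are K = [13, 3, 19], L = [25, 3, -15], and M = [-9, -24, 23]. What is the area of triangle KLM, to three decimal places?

599.521

KL = (12, 0, -34),  KM = (-22, -27, 4)
i: 0·4 - (-34)·(-27) = 0 - 918 = -918
j: (-34)·(-22) - 12·4 = 748 - 48 = 700
k: 12·(-27) - 0·(-22) = -324 - 0 = -324
KL × KM = (-918, 700, -324)
|KL × KM| = √1437700 ≈ 1199.0413
area = ½ · 1199.0413 ≈ 599.521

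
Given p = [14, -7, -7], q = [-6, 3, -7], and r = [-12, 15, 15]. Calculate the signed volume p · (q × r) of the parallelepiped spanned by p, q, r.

q × r:
i: 3·15 - (-7)·15 = 45 - (-105) = 150
j: (-7)·(-12) - (-6)·15 = 84 - (-90) = 174
k: (-6)·15 - 3·(-12) = -90 - (-36) = -54
q × r = (150, 174, -54)
p · (q × r) = 14·150 + (-7)·174 + (-7)·(-54) = 2100 - 1218 + 378 = 1260

1260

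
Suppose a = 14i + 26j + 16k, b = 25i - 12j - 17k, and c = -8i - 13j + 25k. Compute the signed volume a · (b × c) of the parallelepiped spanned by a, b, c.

b × c:
i: (-12)·25 - (-17)·(-13) = -300 - 221 = -521
j: (-17)·(-8) - 25·25 = 136 - 625 = -489
k: 25·(-13) - (-12)·(-8) = -325 - 96 = -421
b × c = (-521, -489, -421)
a · (b × c) = 14·(-521) + 26·(-489) + 16·(-421) = -7294 - 12714 - 6736 = -26744

-26744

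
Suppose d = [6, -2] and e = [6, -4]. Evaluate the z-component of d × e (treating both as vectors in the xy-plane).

6·(-4) - (-2)·6 = -24 - (-12) = -12

-12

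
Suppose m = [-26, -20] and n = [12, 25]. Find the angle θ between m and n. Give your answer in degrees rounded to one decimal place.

m · n = (-26)·12 + (-20)·25 = -312 - 500 = -812
|m|² = 676 + 400 = 1076,  |m| = √1076 ≈ 32.802439
|n|² = 144 + 625 = 769,  |n| = √769 ≈ 27.730849
cos θ = -812 / (32.802439 · 27.730849) ≈ -0.89266
θ = arccos(-0.89266) ≈ 153.2°

153.2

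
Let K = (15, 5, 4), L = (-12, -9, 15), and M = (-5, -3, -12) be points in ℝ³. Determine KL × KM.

KL = (-27, -14, 11)
KM = (-20, -8, -16)
i: (-14)·(-16) - 11·(-8) = 224 - (-88) = 312
j: 11·(-20) - (-27)·(-16) = -220 - 432 = -652
k: (-27)·(-8) - (-14)·(-20) = 216 - 280 = -64
KL × KM = (312, -652, -64)

(312, -652, -64)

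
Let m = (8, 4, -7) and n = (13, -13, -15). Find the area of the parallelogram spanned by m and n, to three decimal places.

219.039

i: 4·(-15) - (-7)·(-13) = -60 - 91 = -151
j: (-7)·13 - 8·(-15) = -91 - (-120) = 29
k: 8·(-13) - 4·13 = -104 - 52 = -156
m × n = (-151, 29, -156)
|m × n| = √((-151)² + 29² + (-156)²) = √47978 ≈ 219.0388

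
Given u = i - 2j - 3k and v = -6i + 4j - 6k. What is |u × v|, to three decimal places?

34.871

i: (-2)·(-6) - (-3)·4 = 12 - (-12) = 24
j: (-3)·(-6) - 1·(-6) = 18 - (-6) = 24
k: 1·4 - (-2)·(-6) = 4 - 12 = -8
u × v = (24, 24, -8)
|u × v| = √(24² + 24² + (-8)²) = √1216 ≈ 34.8712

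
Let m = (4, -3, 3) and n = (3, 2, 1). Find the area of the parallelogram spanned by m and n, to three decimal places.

i: (-3)·1 - 3·2 = -3 - 6 = -9
j: 3·3 - 4·1 = 9 - 4 = 5
k: 4·2 - (-3)·3 = 8 - (-9) = 17
m × n = (-9, 5, 17)
|m × n| = √((-9)² + 5² + 17²) = √395 ≈ 19.8746

19.875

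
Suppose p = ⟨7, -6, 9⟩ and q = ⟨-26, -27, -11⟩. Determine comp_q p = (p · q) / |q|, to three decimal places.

p · q = 7·(-26) + (-6)·(-27) + 9·(-11) = -182 + 162 - 99 = -119
|q| = √(676 + 729 + 121) = √1526 ≈ 39.0640
comp_q p = -119 / √1526 ≈ -3.046

-3.046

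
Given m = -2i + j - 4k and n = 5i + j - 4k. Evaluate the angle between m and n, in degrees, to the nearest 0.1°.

76.4

m · n = (-2)·5 + 1·1 + (-4)·(-4) = -10 + 1 + 16 = 7
|m|² = 4 + 1 + 16 = 21,  |m| = √21 ≈ 4.582576
|n|² = 25 + 1 + 16 = 42,  |n| = √42 ≈ 6.480741
cos θ = 7 / (4.582576 · 6.480741) ≈ 0.23570
θ = arccos(0.23570) ≈ 76.4°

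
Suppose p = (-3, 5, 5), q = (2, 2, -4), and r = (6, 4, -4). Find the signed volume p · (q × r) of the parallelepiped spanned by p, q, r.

-124

q × r:
i: 2·(-4) - (-4)·4 = -8 - (-16) = 8
j: (-4)·6 - 2·(-4) = -24 - (-8) = -16
k: 2·4 - 2·6 = 8 - 12 = -4
q × r = (8, -16, -4)
p · (q × r) = (-3)·8 + 5·(-16) + 5·(-4) = -24 - 80 - 20 = -124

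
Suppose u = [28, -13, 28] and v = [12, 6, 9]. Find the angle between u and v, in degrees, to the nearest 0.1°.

u · v = 28·12 + (-13)·6 + 28·9 = 336 - 78 + 252 = 510
|u|² = 784 + 169 + 784 = 1737,  |u| = √1737 ≈ 41.677332
|v|² = 144 + 36 + 81 = 261,  |v| = √261 ≈ 16.155494
cos θ = 510 / (41.677332 · 16.155494) ≈ 0.75744
θ = arccos(0.75744) ≈ 40.8°

40.8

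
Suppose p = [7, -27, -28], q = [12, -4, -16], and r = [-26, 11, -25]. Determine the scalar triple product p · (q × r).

-18184

q × r:
i: (-4)·(-25) - (-16)·11 = 100 - (-176) = 276
j: (-16)·(-26) - 12·(-25) = 416 - (-300) = 716
k: 12·11 - (-4)·(-26) = 132 - 104 = 28
q × r = (276, 716, 28)
p · (q × r) = 7·276 + (-27)·716 + (-28)·28 = 1932 - 19332 - 784 = -18184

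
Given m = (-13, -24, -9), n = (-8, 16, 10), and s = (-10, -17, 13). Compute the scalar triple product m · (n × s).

n × s:
i: 16·13 - 10·(-17) = 208 - (-170) = 378
j: 10·(-10) - (-8)·13 = -100 - (-104) = 4
k: (-8)·(-17) - 16·(-10) = 136 - (-160) = 296
n × s = (378, 4, 296)
m · (n × s) = (-13)·378 + (-24)·4 + (-9)·296 = -4914 - 96 - 2664 = -7674

-7674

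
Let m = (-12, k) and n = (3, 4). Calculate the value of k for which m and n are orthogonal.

9

m · n = (-12)·3 + k·4 = -36 + 4k
Set equal to 0: 4k = 36, so k = 9.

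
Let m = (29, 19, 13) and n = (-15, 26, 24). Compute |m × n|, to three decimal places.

1373.800

i: 19·24 - 13·26 = 456 - 338 = 118
j: 13·(-15) - 29·24 = -195 - 696 = -891
k: 29·26 - 19·(-15) = 754 - (-285) = 1039
m × n = (118, -891, 1039)
|m × n| = √(118² + (-891)² + 1039²) = √1887326 ≈ 1373.7998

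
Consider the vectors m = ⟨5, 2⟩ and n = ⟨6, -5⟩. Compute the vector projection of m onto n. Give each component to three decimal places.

m · n = 5·6 + 2·(-5) = 30 - 10 = 20
|n|² = 36 + 25 = 61
proj_n m = (20/61) · (6, -5) ≈ (1.967, -1.639)

(1.967, -1.639)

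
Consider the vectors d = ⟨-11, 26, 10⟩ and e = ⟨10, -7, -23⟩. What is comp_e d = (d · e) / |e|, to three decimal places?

-20.047

d · e = (-11)·10 + 26·(-7) + 10·(-23) = -110 - 182 - 230 = -522
|e| = √(100 + 49 + 529) = √678 ≈ 26.0384
comp_e d = -522 / √678 ≈ -20.047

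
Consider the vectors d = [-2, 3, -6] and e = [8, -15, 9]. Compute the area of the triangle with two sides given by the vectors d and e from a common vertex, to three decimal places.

35.018

i: 3·9 - (-6)·(-15) = 27 - 90 = -63
j: (-6)·8 - (-2)·9 = -48 - (-18) = -30
k: (-2)·(-15) - 3·8 = 30 - 24 = 6
d × e = (-63, -30, 6)
|d × e| = √((-63)² + (-30)² + 6²) = √4905 ≈ 70.0357
area = ½ · 70.0357 ≈ 35.018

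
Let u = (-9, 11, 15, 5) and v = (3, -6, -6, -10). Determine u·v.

u · v = (-9)·3 + 11·(-6) + 15·(-6) + 5·(-10) = -27 - 66 - 90 - 50 = -233

-233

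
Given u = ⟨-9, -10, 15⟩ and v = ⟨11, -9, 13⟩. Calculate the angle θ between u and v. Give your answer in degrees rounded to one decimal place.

61.4

u · v = (-9)·11 + (-10)·(-9) + 15·13 = -99 + 90 + 195 = 186
|u|² = 81 + 100 + 225 = 406,  |u| = √406 ≈ 20.149442
|v|² = 121 + 81 + 169 = 371,  |v| = √371 ≈ 19.261360
cos θ = 186 / (20.149442 · 19.261360) ≈ 0.47925
θ = arccos(0.47925) ≈ 61.4°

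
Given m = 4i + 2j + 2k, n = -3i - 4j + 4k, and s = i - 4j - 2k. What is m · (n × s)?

124

n × s:
i: (-4)·(-2) - 4·(-4) = 8 - (-16) = 24
j: 4·1 - (-3)·(-2) = 4 - 6 = -2
k: (-3)·(-4) - (-4)·1 = 12 - (-4) = 16
n × s = (24, -2, 16)
m · (n × s) = 4·24 + 2·(-2) + 2·16 = 96 - 4 + 32 = 124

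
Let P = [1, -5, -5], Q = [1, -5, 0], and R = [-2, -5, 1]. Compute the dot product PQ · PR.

30

PQ = Q − P = (0, 0, 5)
PR = R − P = (-3, 0, 6)
PQ · PR = 0·(-3) + 0·0 + 5·6 = 0 + 0 + 30 = 30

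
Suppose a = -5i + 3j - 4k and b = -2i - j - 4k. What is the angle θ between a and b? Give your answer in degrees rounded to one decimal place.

44.8

a · b = (-5)·(-2) + 3·(-1) + (-4)·(-4) = 10 - 3 + 16 = 23
|a|² = 25 + 9 + 16 = 50,  |a| = √50 ≈ 7.071068
|b|² = 4 + 1 + 16 = 21,  |b| = √21 ≈ 4.582576
cos θ = 23 / (7.071068 · 4.582576) ≈ 0.70980
θ = arccos(0.70980) ≈ 44.8°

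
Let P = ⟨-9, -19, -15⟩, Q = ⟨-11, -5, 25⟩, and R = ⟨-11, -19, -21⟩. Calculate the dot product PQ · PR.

PQ = Q − P = (-2, 14, 40)
PR = R − P = (-2, 0, -6)
PQ · PR = (-2)·(-2) + 14·0 + 40·(-6) = 4 + 0 - 240 = -236

-236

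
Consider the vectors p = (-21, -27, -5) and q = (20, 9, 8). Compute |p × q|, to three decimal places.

i: (-27)·8 - (-5)·9 = -216 - (-45) = -171
j: (-5)·20 - (-21)·8 = -100 - (-168) = 68
k: (-21)·9 - (-27)·20 = -189 - (-540) = 351
p × q = (-171, 68, 351)
|p × q| = √((-171)² + 68² + 351²) = √157066 ≈ 396.3155

396.316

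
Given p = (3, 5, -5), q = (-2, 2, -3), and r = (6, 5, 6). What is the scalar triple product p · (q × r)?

161

q × r:
i: 2·6 - (-3)·5 = 12 - (-15) = 27
j: (-3)·6 - (-2)·6 = -18 - (-12) = -6
k: (-2)·5 - 2·6 = -10 - 12 = -22
q × r = (27, -6, -22)
p · (q × r) = 3·27 + 5·(-6) + (-5)·(-22) = 81 - 30 + 110 = 161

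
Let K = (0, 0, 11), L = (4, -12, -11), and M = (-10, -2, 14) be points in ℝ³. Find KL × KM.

KL = (4, -12, -22)
KM = (-10, -2, 3)
i: (-12)·3 - (-22)·(-2) = -36 - 44 = -80
j: (-22)·(-10) - 4·3 = 220 - 12 = 208
k: 4·(-2) - (-12)·(-10) = -8 - 120 = -128
KL × KM = (-80, 208, -128)

(-80, 208, -128)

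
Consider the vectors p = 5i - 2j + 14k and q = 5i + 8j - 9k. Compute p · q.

-117

p · q = 5·5 + (-2)·8 + 14·(-9) = 25 - 16 - 126 = -117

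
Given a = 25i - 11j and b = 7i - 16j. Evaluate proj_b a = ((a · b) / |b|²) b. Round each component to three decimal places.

(8.056, -18.413)

a · b = 25·7 + (-11)·(-16) = 175 + 176 = 351
|b|² = 49 + 256 = 305
proj_b a = (351/305) · (7, -16) ≈ (8.056, -18.413)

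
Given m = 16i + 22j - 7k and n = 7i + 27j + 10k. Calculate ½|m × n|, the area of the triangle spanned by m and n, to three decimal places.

268.443

i: 22·10 - (-7)·27 = 220 - (-189) = 409
j: (-7)·7 - 16·10 = -49 - 160 = -209
k: 16·27 - 22·7 = 432 - 154 = 278
m × n = (409, -209, 278)
|m × n| = √(409² + (-209)² + 278²) = √288246 ≈ 536.8855
area = ½ · 536.8855 ≈ 268.443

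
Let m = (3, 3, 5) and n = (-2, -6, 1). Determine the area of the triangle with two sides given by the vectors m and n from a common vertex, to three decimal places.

18.722

i: 3·1 - 5·(-6) = 3 - (-30) = 33
j: 5·(-2) - 3·1 = -10 - 3 = -13
k: 3·(-6) - 3·(-2) = -18 - (-6) = -12
m × n = (33, -13, -12)
|m × n| = √(33² + (-13)² + (-12)²) = √1402 ≈ 37.4433
area = ½ · 37.4433 ≈ 18.722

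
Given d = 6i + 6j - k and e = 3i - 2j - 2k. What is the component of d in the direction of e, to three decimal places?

d · e = 6·3 + 6·(-2) + (-1)·(-2) = 18 - 12 + 2 = 8
|e| = √(9 + 4 + 4) = √17 ≈ 4.1231
comp_e d = 8 / √17 ≈ 1.940

1.940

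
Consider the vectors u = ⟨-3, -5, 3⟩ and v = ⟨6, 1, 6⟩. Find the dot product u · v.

u · v = (-3)·6 + (-5)·1 + 3·6 = -18 - 5 + 18 = -5

-5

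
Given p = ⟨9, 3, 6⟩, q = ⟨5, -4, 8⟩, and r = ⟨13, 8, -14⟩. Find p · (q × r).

1002

q × r:
i: (-4)·(-14) - 8·8 = 56 - 64 = -8
j: 8·13 - 5·(-14) = 104 - (-70) = 174
k: 5·8 - (-4)·13 = 40 - (-52) = 92
q × r = (-8, 174, 92)
p · (q × r) = 9·(-8) + 3·174 + 6·92 = -72 + 522 + 552 = 1002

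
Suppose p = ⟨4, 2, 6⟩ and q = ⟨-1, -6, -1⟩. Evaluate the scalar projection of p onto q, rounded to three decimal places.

-3.569

p · q = 4·(-1) + 2·(-6) + 6·(-1) = -4 - 12 - 6 = -22
|q| = √(1 + 36 + 1) = √38 ≈ 6.1644
comp_q p = -22 / √38 ≈ -3.569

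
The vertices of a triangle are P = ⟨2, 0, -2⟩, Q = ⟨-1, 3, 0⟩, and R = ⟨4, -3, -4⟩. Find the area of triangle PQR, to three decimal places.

PQ = (-3, 3, 2),  PR = (2, -3, -2)
i: 3·(-2) - 2·(-3) = -6 - (-6) = 0
j: 2·2 - (-3)·(-2) = 4 - 6 = -2
k: (-3)·(-3) - 3·2 = 9 - 6 = 3
PQ × PR = (0, -2, 3)
|PQ × PR| = √13 ≈ 3.6056
area = ½ · 3.6056 ≈ 1.803

1.803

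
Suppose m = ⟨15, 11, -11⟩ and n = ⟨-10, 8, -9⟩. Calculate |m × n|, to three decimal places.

i: 11·(-9) - (-11)·8 = -99 - (-88) = -11
j: (-11)·(-10) - 15·(-9) = 110 - (-135) = 245
k: 15·8 - 11·(-10) = 120 - (-110) = 230
m × n = (-11, 245, 230)
|m × n| = √((-11)² + 245² + 230²) = √113046 ≈ 336.2231

336.223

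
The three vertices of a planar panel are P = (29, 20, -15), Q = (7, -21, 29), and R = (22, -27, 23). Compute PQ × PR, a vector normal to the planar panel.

PQ = (-22, -41, 44)
PR = (-7, -47, 38)
i: (-41)·38 - 44·(-47) = -1558 - (-2068) = 510
j: 44·(-7) - (-22)·38 = -308 - (-836) = 528
k: (-22)·(-47) - (-41)·(-7) = 1034 - 287 = 747
PQ × PR = (510, 528, 747)

(510, 528, 747)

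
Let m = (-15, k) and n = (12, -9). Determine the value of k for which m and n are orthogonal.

m · n = (-15)·12 + k·(-9) = -180 - 9k
Set equal to 0: -9k = 180, so k = -20.

-20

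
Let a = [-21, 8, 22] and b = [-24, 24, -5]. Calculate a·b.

586

a · b = (-21)·(-24) + 8·24 + 22·(-5) = 504 + 192 - 110 = 586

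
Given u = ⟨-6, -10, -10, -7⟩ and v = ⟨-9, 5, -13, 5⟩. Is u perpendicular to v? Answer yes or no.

u · v = (-6)·(-9) + (-10)·5 + (-10)·(-13) + (-7)·5 = 54 - 50 + 130 - 35 = 99
Nonzero, so the vectors are not orthogonal.

no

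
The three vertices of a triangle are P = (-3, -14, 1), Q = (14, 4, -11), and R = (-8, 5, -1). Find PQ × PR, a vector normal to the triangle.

PQ = (17, 18, -12)
PR = (-5, 19, -2)
i: 18·(-2) - (-12)·19 = -36 - (-228) = 192
j: (-12)·(-5) - 17·(-2) = 60 - (-34) = 94
k: 17·19 - 18·(-5) = 323 - (-90) = 413
PQ × PR = (192, 94, 413)

(192, 94, 413)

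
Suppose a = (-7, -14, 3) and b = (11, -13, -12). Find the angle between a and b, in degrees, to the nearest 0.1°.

a · b = (-7)·11 + (-14)·(-13) + 3·(-12) = -77 + 182 - 36 = 69
|a|² = 49 + 196 + 9 = 254,  |a| = √254 ≈ 15.937377
|b|² = 121 + 169 + 144 = 434,  |b| = √434 ≈ 20.832667
cos θ = 69 / (15.937377 · 20.832667) ≈ 0.20782
θ = arccos(0.20782) ≈ 78.0°

78.0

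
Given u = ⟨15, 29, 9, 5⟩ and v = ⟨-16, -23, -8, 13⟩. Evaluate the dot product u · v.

u · v = 15·(-16) + 29·(-23) + 9·(-8) + 5·13 = -240 - 667 - 72 + 65 = -914

-914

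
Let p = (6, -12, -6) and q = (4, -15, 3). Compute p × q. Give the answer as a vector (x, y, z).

(-126, -42, -42)

i: (-12)·3 - (-6)·(-15) = -36 - 90 = -126
j: (-6)·4 - 6·3 = -24 - 18 = -42
k: 6·(-15) - (-12)·4 = -90 - (-48) = -42
p × q = (-126, -42, -42)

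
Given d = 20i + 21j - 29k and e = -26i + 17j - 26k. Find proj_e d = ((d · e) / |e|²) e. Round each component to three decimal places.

d · e = 20·(-26) + 21·17 + (-29)·(-26) = -520 + 357 + 754 = 591
|e|² = 676 + 289 + 676 = 1641
proj_e d = (591/1641) · (-26, 17, -26) ≈ (-9.364, 6.122, -9.364)

(-9.364, 6.122, -9.364)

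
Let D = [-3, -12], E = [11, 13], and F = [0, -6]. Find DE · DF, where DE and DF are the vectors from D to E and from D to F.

DE = E − D = (14, 25)
DF = F − D = (3, 6)
DE · DF = 14·3 + 25·6 = 42 + 150 = 192

192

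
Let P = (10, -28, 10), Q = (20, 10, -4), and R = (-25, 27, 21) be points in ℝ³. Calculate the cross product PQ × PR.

PQ = (10, 38, -14)
PR = (-35, 55, 11)
i: 38·11 - (-14)·55 = 418 - (-770) = 1188
j: (-14)·(-35) - 10·11 = 490 - 110 = 380
k: 10·55 - 38·(-35) = 550 - (-1330) = 1880
PQ × PR = (1188, 380, 1880)

(1188, 380, 1880)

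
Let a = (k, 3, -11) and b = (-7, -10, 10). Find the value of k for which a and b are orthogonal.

a · b = k·(-7) + 3·(-10) + (-11)·10 = -140 - 7k
Set equal to 0: -7k = 140, so k = -20.

-20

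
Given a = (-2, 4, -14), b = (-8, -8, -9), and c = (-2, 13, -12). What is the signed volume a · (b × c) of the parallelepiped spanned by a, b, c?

942

b × c:
i: (-8)·(-12) - (-9)·13 = 96 - (-117) = 213
j: (-9)·(-2) - (-8)·(-12) = 18 - 96 = -78
k: (-8)·13 - (-8)·(-2) = -104 - 16 = -120
b × c = (213, -78, -120)
a · (b × c) = (-2)·213 + 4·(-78) + (-14)·(-120) = -426 - 312 + 1680 = 942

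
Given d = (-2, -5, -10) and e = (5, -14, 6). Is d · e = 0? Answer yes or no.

yes

d · e = (-2)·5 + (-5)·(-14) + (-10)·6 = -10 + 70 - 60 = 0
Zero, so the vectors are orthogonal.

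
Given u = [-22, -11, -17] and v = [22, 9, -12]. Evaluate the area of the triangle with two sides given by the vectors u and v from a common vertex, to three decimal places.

i: (-11)·(-12) - (-17)·9 = 132 - (-153) = 285
j: (-17)·22 - (-22)·(-12) = -374 - 264 = -638
k: (-22)·9 - (-11)·22 = -198 - (-242) = 44
u × v = (285, -638, 44)
|u × v| = √(285² + (-638)² + 44²) = √490205 ≈ 700.1464
area = ½ · 700.1464 ≈ 350.073

350.073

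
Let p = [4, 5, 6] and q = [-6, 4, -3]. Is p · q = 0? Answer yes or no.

p · q = 4·(-6) + 5·4 + 6·(-3) = -24 + 20 - 18 = -22
Nonzero, so the vectors are not orthogonal.

no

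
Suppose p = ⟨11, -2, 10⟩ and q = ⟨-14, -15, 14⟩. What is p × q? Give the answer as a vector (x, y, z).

i: (-2)·14 - 10·(-15) = -28 - (-150) = 122
j: 10·(-14) - 11·14 = -140 - 154 = -294
k: 11·(-15) - (-2)·(-14) = -165 - 28 = -193
p × q = (122, -294, -193)

(122, -294, -193)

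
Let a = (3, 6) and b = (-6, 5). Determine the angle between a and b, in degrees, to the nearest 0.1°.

a · b = 3·(-6) + 6·5 = -18 + 30 = 12
|a|² = 9 + 36 = 45,  |a| = √45 ≈ 6.708204
|b|² = 36 + 25 = 61,  |b| = √61 ≈ 7.810250
cos θ = 12 / (6.708204 · 7.810250) ≈ 0.22904
θ = arccos(0.22904) ≈ 76.8°

76.8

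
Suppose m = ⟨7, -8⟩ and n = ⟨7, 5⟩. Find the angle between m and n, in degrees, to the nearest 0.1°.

84.4

m · n = 7·7 + (-8)·5 = 49 - 40 = 9
|m|² = 49 + 64 = 113,  |m| = √113 ≈ 10.630146
|n|² = 49 + 25 = 74,  |n| = √74 ≈ 8.602325
cos θ = 9 / (10.630146 · 8.602325) ≈ 0.09842
θ = arccos(0.09842) ≈ 84.4°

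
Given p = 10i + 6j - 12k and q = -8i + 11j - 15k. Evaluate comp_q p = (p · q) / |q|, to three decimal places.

8.198

p · q = 10·(-8) + 6·11 + (-12)·(-15) = -80 + 66 + 180 = 166
|q| = √(64 + 121 + 225) = √410 ≈ 20.2485
comp_q p = 166 / √410 ≈ 8.198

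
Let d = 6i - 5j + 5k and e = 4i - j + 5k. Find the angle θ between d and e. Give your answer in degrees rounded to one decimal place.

d · e = 6·4 + (-5)·(-1) + 5·5 = 24 + 5 + 25 = 54
|d|² = 36 + 25 + 25 = 86,  |d| = √86 ≈ 9.273618
|e|² = 16 + 1 + 25 = 42,  |e| = √42 ≈ 6.480741
cos θ = 54 / (9.273618 · 6.480741) ≈ 0.89850
θ = arccos(0.89850) ≈ 26.0°

26.0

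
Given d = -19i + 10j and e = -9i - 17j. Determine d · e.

1

d · e = (-19)·(-9) + 10·(-17) = 171 - 170 = 1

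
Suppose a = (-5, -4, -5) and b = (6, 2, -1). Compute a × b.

i: (-4)·(-1) - (-5)·2 = 4 - (-10) = 14
j: (-5)·6 - (-5)·(-1) = -30 - 5 = -35
k: (-5)·2 - (-4)·6 = -10 - (-24) = 14
a × b = (14, -35, 14)

(14, -35, 14)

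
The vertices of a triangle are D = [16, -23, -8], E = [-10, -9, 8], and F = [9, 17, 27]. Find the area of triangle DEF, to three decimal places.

621.826

DE = (-26, 14, 16),  DF = (-7, 40, 35)
i: 14·35 - 16·40 = 490 - 640 = -150
j: 16·(-7) - (-26)·35 = -112 - (-910) = 798
k: (-26)·40 - 14·(-7) = -1040 - (-98) = -942
DE × DF = (-150, 798, -942)
|DE × DF| = √1546668 ≈ 1243.6511
area = ½ · 1243.6511 ≈ 621.826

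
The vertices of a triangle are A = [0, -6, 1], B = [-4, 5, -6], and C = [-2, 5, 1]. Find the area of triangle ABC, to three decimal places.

40.648

AB = (-4, 11, -7),  AC = (-2, 11, 0)
i: 11·0 - (-7)·11 = 0 - (-77) = 77
j: (-7)·(-2) - (-4)·0 = 14 - 0 = 14
k: (-4)·11 - 11·(-2) = -44 - (-22) = -22
AB × AC = (77, 14, -22)
|AB × AC| = √6609 ≈ 81.2958
area = ½ · 81.2958 ≈ 40.648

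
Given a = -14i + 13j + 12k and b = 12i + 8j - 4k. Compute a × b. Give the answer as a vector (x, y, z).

(-148, 88, -268)

i: 13·(-4) - 12·8 = -52 - 96 = -148
j: 12·12 - (-14)·(-4) = 144 - 56 = 88
k: (-14)·8 - 13·12 = -112 - 156 = -268
a × b = (-148, 88, -268)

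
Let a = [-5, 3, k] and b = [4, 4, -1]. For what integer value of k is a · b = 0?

-8

a · b = (-5)·4 + 3·4 + k·(-1) = -8 - 1k
Set equal to 0: -1k = 8, so k = -8.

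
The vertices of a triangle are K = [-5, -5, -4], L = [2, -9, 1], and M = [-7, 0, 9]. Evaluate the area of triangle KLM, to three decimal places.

64.921

KL = (7, -4, 5),  KM = (-2, 5, 13)
i: (-4)·13 - 5·5 = -52 - 25 = -77
j: 5·(-2) - 7·13 = -10 - 91 = -101
k: 7·5 - (-4)·(-2) = 35 - 8 = 27
KL × KM = (-77, -101, 27)
|KL × KM| = √16859 ≈ 129.8422
area = ½ · 129.8422 ≈ 64.921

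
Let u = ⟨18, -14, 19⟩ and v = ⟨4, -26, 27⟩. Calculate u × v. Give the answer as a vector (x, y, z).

(116, -410, -412)

i: (-14)·27 - 19·(-26) = -378 - (-494) = 116
j: 19·4 - 18·27 = 76 - 486 = -410
k: 18·(-26) - (-14)·4 = -468 - (-56) = -412
u × v = (116, -410, -412)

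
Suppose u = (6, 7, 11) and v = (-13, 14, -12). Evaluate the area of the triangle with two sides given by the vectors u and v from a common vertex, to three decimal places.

i: 7·(-12) - 11·14 = -84 - 154 = -238
j: 11·(-13) - 6·(-12) = -143 - (-72) = -71
k: 6·14 - 7·(-13) = 84 - (-91) = 175
u × v = (-238, -71, 175)
|u × v| = √((-238)² + (-71)² + 175²) = √92310 ≈ 303.8256
area = ½ · 303.8256 ≈ 151.913

151.913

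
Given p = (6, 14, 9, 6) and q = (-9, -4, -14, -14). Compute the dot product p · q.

-320

p · q = 6·(-9) + 14·(-4) + 9·(-14) + 6·(-14) = -54 - 56 - 126 - 84 = -320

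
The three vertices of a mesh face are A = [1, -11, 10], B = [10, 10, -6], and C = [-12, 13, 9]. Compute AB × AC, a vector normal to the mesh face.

AB = (9, 21, -16)
AC = (-13, 24, -1)
i: 21·(-1) - (-16)·24 = -21 - (-384) = 363
j: (-16)·(-13) - 9·(-1) = 208 - (-9) = 217
k: 9·24 - 21·(-13) = 216 - (-273) = 489
AB × AC = (363, 217, 489)

(363, 217, 489)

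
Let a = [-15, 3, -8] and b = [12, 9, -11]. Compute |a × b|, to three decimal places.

i: 3·(-11) - (-8)·9 = -33 - (-72) = 39
j: (-8)·12 - (-15)·(-11) = -96 - 165 = -261
k: (-15)·9 - 3·12 = -135 - 36 = -171
a × b = (39, -261, -171)
|a × b| = √(39² + (-261)² + (-171)²) = √98883 ≈ 314.4567

314.457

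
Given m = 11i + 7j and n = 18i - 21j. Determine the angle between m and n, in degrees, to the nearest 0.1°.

m · n = 11·18 + 7·(-21) = 198 - 147 = 51
|m|² = 121 + 49 = 170,  |m| = √170 ≈ 13.038405
|n|² = 324 + 441 = 765,  |n| = √765 ≈ 27.658633
cos θ = 51 / (13.038405 · 27.658633) ≈ 0.14142
θ = arccos(0.14142) ≈ 81.9°

81.9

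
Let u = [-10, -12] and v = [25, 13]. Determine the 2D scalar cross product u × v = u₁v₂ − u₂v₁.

(-10)·13 - (-12)·25 = -130 - (-300) = 170

170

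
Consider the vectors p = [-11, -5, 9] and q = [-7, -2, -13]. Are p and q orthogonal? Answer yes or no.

p · q = (-11)·(-7) + (-5)·(-2) + 9·(-13) = 77 + 10 - 117 = -30
Nonzero, so the vectors are not orthogonal.

no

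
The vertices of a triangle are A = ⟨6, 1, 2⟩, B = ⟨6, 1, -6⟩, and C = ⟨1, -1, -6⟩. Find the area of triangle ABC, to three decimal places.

AB = (0, 0, -8),  AC = (-5, -2, -8)
i: 0·(-8) - (-8)·(-2) = 0 - 16 = -16
j: (-8)·(-5) - 0·(-8) = 40 - 0 = 40
k: 0·(-2) - 0·(-5) = 0 - 0 = 0
AB × AC = (-16, 40, 0)
|AB × AC| = √1856 ≈ 43.0813
area = ½ · 43.0813 ≈ 21.541

21.541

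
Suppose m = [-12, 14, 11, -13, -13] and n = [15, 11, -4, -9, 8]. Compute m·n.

m · n = (-12)·15 + 14·11 + 11·(-4) + (-13)·(-9) + (-13)·8 = -180 + 154 - 44 + 117 - 104 = -57

-57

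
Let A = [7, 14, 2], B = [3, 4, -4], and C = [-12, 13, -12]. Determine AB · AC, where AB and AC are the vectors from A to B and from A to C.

170

AB = B − A = (-4, -10, -6)
AC = C − A = (-19, -1, -14)
AB · AC = (-4)·(-19) + (-10)·(-1) + (-6)·(-14) = 76 + 10 + 84 = 170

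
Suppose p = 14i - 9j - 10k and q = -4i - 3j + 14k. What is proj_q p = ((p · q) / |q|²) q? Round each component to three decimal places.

(3.059, 2.294, -10.706)

p · q = 14·(-4) + (-9)·(-3) + (-10)·14 = -56 + 27 - 140 = -169
|q|² = 16 + 9 + 196 = 221
proj_q p = (-169/221) · (-4, -3, 14) ≈ (3.059, 2.294, -10.706)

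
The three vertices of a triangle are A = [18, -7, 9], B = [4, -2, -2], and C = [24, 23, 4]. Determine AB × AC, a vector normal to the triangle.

(305, -136, -450)

AB = (-14, 5, -11)
AC = (6, 30, -5)
i: 5·(-5) - (-11)·30 = -25 - (-330) = 305
j: (-11)·6 - (-14)·(-5) = -66 - 70 = -136
k: (-14)·30 - 5·6 = -420 - 30 = -450
AB × AC = (305, -136, -450)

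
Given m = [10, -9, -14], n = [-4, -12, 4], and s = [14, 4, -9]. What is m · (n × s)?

n × s:
i: (-12)·(-9) - 4·4 = 108 - 16 = 92
j: 4·14 - (-4)·(-9) = 56 - 36 = 20
k: (-4)·4 - (-12)·14 = -16 - (-168) = 152
n × s = (92, 20, 152)
m · (n × s) = 10·92 + (-9)·20 + (-14)·152 = 920 - 180 - 2128 = -1388

-1388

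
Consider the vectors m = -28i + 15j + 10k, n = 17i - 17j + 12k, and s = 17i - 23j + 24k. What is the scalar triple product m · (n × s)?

-384

n × s:
i: (-17)·24 - 12·(-23) = -408 - (-276) = -132
j: 12·17 - 17·24 = 204 - 408 = -204
k: 17·(-23) - (-17)·17 = -391 - (-289) = -102
n × s = (-132, -204, -102)
m · (n × s) = (-28)·(-132) + 15·(-204) + 10·(-102) = 3696 - 3060 - 1020 = -384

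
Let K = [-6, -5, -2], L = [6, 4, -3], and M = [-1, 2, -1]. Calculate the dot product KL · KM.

KL = L − K = (12, 9, -1)
KM = M − K = (5, 7, 1)
KL · KM = 12·5 + 9·7 + (-1)·1 = 60 + 63 - 1 = 122

122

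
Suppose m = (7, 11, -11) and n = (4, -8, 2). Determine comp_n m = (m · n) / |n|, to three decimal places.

-8.947

m · n = 7·4 + 11·(-8) + (-11)·2 = 28 - 88 - 22 = -82
|n| = √(16 + 64 + 4) = √84 ≈ 9.1652
comp_n m = -82 / √84 ≈ -8.947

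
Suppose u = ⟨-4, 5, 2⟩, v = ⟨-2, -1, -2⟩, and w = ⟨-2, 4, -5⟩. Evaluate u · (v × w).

-102

v × w:
i: (-1)·(-5) - (-2)·4 = 5 - (-8) = 13
j: (-2)·(-2) - (-2)·(-5) = 4 - 10 = -6
k: (-2)·4 - (-1)·(-2) = -8 - 2 = -10
v × w = (13, -6, -10)
u · (v × w) = (-4)·13 + 5·(-6) + 2·(-10) = -52 - 30 - 20 = -102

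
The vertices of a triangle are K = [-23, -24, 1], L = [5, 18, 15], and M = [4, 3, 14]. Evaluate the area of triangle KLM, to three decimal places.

KL = (28, 42, 14),  KM = (27, 27, 13)
i: 42·13 - 14·27 = 546 - 378 = 168
j: 14·27 - 28·13 = 378 - 364 = 14
k: 28·27 - 42·27 = 756 - 1134 = -378
KL × KM = (168, 14, -378)
|KL × KM| = √171304 ≈ 413.8889
area = ½ · 413.8889 ≈ 206.944

206.944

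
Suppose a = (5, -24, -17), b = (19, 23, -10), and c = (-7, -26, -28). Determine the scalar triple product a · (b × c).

-13307

b × c:
i: 23·(-28) - (-10)·(-26) = -644 - 260 = -904
j: (-10)·(-7) - 19·(-28) = 70 - (-532) = 602
k: 19·(-26) - 23·(-7) = -494 - (-161) = -333
b × c = (-904, 602, -333)
a · (b × c) = 5·(-904) + (-24)·602 + (-17)·(-333) = -4520 - 14448 + 5661 = -13307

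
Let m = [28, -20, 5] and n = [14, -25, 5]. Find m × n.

(25, -70, -420)

i: (-20)·5 - 5·(-25) = -100 - (-125) = 25
j: 5·14 - 28·5 = 70 - 140 = -70
k: 28·(-25) - (-20)·14 = -700 - (-280) = -420
m × n = (25, -70, -420)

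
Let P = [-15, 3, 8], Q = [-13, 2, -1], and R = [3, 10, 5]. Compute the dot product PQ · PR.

56

PQ = Q − P = (2, -1, -9)
PR = R − P = (18, 7, -3)
PQ · PR = 2·18 + (-1)·7 + (-9)·(-3) = 36 - 7 + 27 = 56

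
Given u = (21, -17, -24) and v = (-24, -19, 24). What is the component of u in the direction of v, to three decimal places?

u · v = 21·(-24) + (-17)·(-19) + (-24)·24 = -504 + 323 - 576 = -757
|v| = √(576 + 361 + 576) = √1513 ≈ 38.8973
comp_v u = -757 / √1513 ≈ -19.462

-19.462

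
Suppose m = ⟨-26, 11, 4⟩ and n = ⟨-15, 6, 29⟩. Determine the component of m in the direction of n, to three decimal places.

17.231

m · n = (-26)·(-15) + 11·6 + 4·29 = 390 + 66 + 116 = 572
|n| = √(225 + 36 + 841) = √1102 ≈ 33.1964
comp_n m = 572 / √1102 ≈ 17.231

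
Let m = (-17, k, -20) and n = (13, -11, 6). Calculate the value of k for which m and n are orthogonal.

-31

m · n = (-17)·13 + k·(-11) + (-20)·6 = -341 - 11k
Set equal to 0: -11k = 341, so k = -31.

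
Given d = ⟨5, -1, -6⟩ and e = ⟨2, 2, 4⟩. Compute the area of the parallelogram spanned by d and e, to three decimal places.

35.100

i: (-1)·4 - (-6)·2 = -4 - (-12) = 8
j: (-6)·2 - 5·4 = -12 - 20 = -32
k: 5·2 - (-1)·2 = 10 - (-2) = 12
d × e = (8, -32, 12)
|d × e| = √(8² + (-32)² + 12²) = √1232 ≈ 35.0999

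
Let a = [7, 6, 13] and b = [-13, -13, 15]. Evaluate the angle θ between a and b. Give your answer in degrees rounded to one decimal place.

a · b = 7·(-13) + 6·(-13) + 13·15 = -91 - 78 + 195 = 26
|a|² = 49 + 36 + 169 = 254,  |a| = √254 ≈ 15.937377
|b|² = 169 + 169 + 225 = 563,  |b| = √563 ≈ 23.727621
cos θ = 26 / (15.937377 · 23.727621) ≈ 0.06875
θ = arccos(0.06875) ≈ 86.1°

86.1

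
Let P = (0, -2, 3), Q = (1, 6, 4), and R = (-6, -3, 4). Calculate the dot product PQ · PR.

-13

PQ = Q − P = (1, 8, 1)
PR = R − P = (-6, -1, 1)
PQ · PR = 1·(-6) + 8·(-1) + 1·1 = -6 - 8 + 1 = -13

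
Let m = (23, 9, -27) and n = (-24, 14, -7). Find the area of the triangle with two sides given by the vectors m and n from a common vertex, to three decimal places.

i: 9·(-7) - (-27)·14 = -63 - (-378) = 315
j: (-27)·(-24) - 23·(-7) = 648 - (-161) = 809
k: 23·14 - 9·(-24) = 322 - (-216) = 538
m × n = (315, 809, 538)
|m × n| = √(315² + 809² + 538²) = √1043150 ≈ 1021.3471
area = ½ · 1021.3471 ≈ 510.674

510.674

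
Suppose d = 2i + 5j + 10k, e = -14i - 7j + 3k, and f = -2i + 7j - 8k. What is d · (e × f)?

e × f:
i: (-7)·(-8) - 3·7 = 56 - 21 = 35
j: 3·(-2) - (-14)·(-8) = -6 - 112 = -118
k: (-14)·7 - (-7)·(-2) = -98 - 14 = -112
e × f = (35, -118, -112)
d · (e × f) = 2·35 + 5·(-118) + 10·(-112) = 70 - 590 - 1120 = -1640

-1640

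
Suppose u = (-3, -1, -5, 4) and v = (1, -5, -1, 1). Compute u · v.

u · v = (-3)·1 + (-1)·(-5) + (-5)·(-1) + 4·1 = -3 + 5 + 5 + 4 = 11

11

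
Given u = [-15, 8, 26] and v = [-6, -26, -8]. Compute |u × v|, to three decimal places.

i: 8·(-8) - 26·(-26) = -64 - (-676) = 612
j: 26·(-6) - (-15)·(-8) = -156 - 120 = -276
k: (-15)·(-26) - 8·(-6) = 390 - (-48) = 438
u × v = (612, -276, 438)
|u × v| = √(612² + (-276)² + 438²) = √642564 ≈ 801.6009

801.601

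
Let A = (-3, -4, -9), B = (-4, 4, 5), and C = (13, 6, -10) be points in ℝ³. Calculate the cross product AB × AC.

AB = (-1, 8, 14)
AC = (16, 10, -1)
i: 8·(-1) - 14·10 = -8 - 140 = -148
j: 14·16 - (-1)·(-1) = 224 - 1 = 223
k: (-1)·10 - 8·16 = -10 - 128 = -138
AB × AC = (-148, 223, -138)

(-148, 223, -138)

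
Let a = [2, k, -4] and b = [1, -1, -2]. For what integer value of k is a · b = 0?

a · b = 2·1 + k·(-1) + (-4)·(-2) = 10 - 1k
Set equal to 0: -1k = -10, so k = 10.

10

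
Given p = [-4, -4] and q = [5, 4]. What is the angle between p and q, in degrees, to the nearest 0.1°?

173.7

p · q = (-4)·5 + (-4)·4 = -20 - 16 = -36
|p|² = 16 + 16 = 32,  |p| = √32 ≈ 5.656854
|q|² = 25 + 16 = 41,  |q| = √41 ≈ 6.403124
cos θ = -36 / (5.656854 · 6.403124) ≈ -0.99388
θ = arccos(-0.99388) ≈ 173.7°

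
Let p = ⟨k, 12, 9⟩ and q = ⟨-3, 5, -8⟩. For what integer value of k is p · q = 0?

-4

p · q = k·(-3) + 12·5 + 9·(-8) = -12 - 3k
Set equal to 0: -3k = 12, so k = -4.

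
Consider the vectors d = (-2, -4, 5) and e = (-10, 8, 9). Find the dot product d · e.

33

d · e = (-2)·(-10) + (-4)·8 + 5·9 = 20 - 32 + 45 = 33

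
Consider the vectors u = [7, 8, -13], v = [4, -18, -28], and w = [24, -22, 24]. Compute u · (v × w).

v × w:
i: (-18)·24 - (-28)·(-22) = -432 - 616 = -1048
j: (-28)·24 - 4·24 = -672 - 96 = -768
k: 4·(-22) - (-18)·24 = -88 - (-432) = 344
v × w = (-1048, -768, 344)
u · (v × w) = 7·(-1048) + 8·(-768) + (-13)·344 = -7336 - 6144 - 4472 = -17952

-17952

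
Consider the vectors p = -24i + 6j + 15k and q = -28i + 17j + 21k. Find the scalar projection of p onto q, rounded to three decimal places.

p · q = (-24)·(-28) + 6·17 + 15·21 = 672 + 102 + 315 = 1089
|q| = √(784 + 289 + 441) = √1514 ≈ 38.9102
comp_q p = 1089 / √1514 ≈ 27.988

27.988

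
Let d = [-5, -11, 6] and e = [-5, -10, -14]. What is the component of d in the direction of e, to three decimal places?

2.847

d · e = (-5)·(-5) + (-11)·(-10) + 6·(-14) = 25 + 110 - 84 = 51
|e| = √(25 + 100 + 196) = √321 ≈ 17.9165
comp_e d = 51 / √321 ≈ 2.847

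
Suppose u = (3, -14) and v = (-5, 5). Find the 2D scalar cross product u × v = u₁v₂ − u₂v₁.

-55

3·5 - (-14)·(-5) = 15 - 70 = -55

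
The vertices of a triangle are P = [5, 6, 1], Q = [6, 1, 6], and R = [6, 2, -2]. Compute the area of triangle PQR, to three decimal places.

PQ = (1, -5, 5),  PR = (1, -4, -3)
i: (-5)·(-3) - 5·(-4) = 15 - (-20) = 35
j: 5·1 - 1·(-3) = 5 - (-3) = 8
k: 1·(-4) - (-5)·1 = -4 - (-5) = 1
PQ × PR = (35, 8, 1)
|PQ × PR| = √1290 ≈ 35.9166
area = ½ · 35.9166 ≈ 17.958

17.958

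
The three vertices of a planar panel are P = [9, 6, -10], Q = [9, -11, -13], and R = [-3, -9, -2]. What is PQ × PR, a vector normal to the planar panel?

PQ = (0, -17, -3)
PR = (-12, -15, 8)
i: (-17)·8 - (-3)·(-15) = -136 - 45 = -181
j: (-3)·(-12) - 0·8 = 36 - 0 = 36
k: 0·(-15) - (-17)·(-12) = 0 - 204 = -204
PQ × PR = (-181, 36, -204)

(-181, 36, -204)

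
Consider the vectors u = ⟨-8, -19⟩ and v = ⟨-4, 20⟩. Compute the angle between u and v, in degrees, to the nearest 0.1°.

u · v = (-8)·(-4) + (-19)·20 = 32 - 380 = -348
|u|² = 64 + 361 = 425,  |u| = √425 ≈ 20.615528
|v|² = 16 + 400 = 416,  |v| = √416 ≈ 20.396078
cos θ = -348 / (20.615528 · 20.396078) ≈ -0.82763
θ = arccos(-0.82763) ≈ 145.9°

145.9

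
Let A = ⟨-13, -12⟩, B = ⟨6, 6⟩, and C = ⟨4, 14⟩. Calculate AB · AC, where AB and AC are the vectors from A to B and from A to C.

AB = B − A = (19, 18)
AC = C − A = (17, 26)
AB · AC = 19·17 + 18·26 = 323 + 468 = 791

791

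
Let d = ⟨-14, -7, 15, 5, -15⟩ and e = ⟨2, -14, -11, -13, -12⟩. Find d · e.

d · e = (-14)·2 + (-7)·(-14) + 15·(-11) + 5·(-13) + (-15)·(-12) = -28 + 98 - 165 - 65 + 180 = 20

20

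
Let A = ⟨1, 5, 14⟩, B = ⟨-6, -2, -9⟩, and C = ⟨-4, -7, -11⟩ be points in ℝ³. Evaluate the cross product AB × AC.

(-101, -60, 49)

AB = (-7, -7, -23)
AC = (-5, -12, -25)
i: (-7)·(-25) - (-23)·(-12) = 175 - 276 = -101
j: (-23)·(-5) - (-7)·(-25) = 115 - 175 = -60
k: (-7)·(-12) - (-7)·(-5) = 84 - 35 = 49
AB × AC = (-101, -60, 49)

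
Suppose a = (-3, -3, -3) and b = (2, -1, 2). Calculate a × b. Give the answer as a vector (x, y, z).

(-9, 0, 9)

i: (-3)·2 - (-3)·(-1) = -6 - 3 = -9
j: (-3)·2 - (-3)·2 = -6 - (-6) = 0
k: (-3)·(-1) - (-3)·2 = 3 - (-6) = 9
a × b = (-9, 0, 9)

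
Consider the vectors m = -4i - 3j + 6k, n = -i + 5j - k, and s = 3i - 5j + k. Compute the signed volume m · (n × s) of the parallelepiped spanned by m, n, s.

n × s:
i: 5·1 - (-1)·(-5) = 5 - 5 = 0
j: (-1)·3 - (-1)·1 = -3 - (-1) = -2
k: (-1)·(-5) - 5·3 = 5 - 15 = -10
n × s = (0, -2, -10)
m · (n × s) = (-4)·0 + (-3)·(-2) + 6·(-10) = 0 + 6 - 60 = -54

-54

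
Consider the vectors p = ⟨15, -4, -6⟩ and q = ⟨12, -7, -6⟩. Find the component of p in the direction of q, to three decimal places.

16.124

p · q = 15·12 + (-4)·(-7) + (-6)·(-6) = 180 + 28 + 36 = 244
|q| = √(144 + 49 + 36) = √229 ≈ 15.1327
comp_q p = 244 / √229 ≈ 16.124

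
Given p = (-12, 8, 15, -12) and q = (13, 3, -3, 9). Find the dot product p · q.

p · q = (-12)·13 + 8·3 + 15·(-3) + (-12)·9 = -156 + 24 - 45 - 108 = -285

-285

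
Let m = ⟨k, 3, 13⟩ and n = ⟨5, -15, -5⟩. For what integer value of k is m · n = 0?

m · n = k·5 + 3·(-15) + 13·(-5) = -110 + 5k
Set equal to 0: 5k = 110, so k = 22.

22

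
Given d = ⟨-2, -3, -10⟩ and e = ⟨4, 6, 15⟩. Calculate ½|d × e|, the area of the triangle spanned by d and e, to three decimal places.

9.014

i: (-3)·15 - (-10)·6 = -45 - (-60) = 15
j: (-10)·4 - (-2)·15 = -40 - (-30) = -10
k: (-2)·6 - (-3)·4 = -12 - (-12) = 0
d × e = (15, -10, 0)
|d × e| = √(15² + (-10)² + 0²) = √325 ≈ 18.0278
area = ½ · 18.0278 ≈ 9.014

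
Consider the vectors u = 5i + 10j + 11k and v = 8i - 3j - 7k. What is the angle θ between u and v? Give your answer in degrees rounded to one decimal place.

u · v = 5·8 + 10·(-3) + 11·(-7) = 40 - 30 - 77 = -67
|u|² = 25 + 100 + 121 = 246,  |u| = √246 ≈ 15.684387
|v|² = 64 + 9 + 49 = 122,  |v| = √122 ≈ 11.045361
cos θ = -67 / (15.684387 · 11.045361) ≈ -0.38675
θ = arccos(-0.38675) ≈ 112.8°

112.8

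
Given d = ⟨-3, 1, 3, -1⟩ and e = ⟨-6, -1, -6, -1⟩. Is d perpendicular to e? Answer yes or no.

d · e = (-3)·(-6) + 1·(-1) + 3·(-6) + (-1)·(-1) = 18 - 1 - 18 + 1 = 0
Zero, so the vectors are orthogonal.

yes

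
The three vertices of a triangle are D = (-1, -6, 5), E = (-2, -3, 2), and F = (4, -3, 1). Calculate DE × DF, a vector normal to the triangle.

DE = (-1, 3, -3)
DF = (5, 3, -4)
i: 3·(-4) - (-3)·3 = -12 - (-9) = -3
j: (-3)·5 - (-1)·(-4) = -15 - 4 = -19
k: (-1)·3 - 3·5 = -3 - 15 = -18
DE × DF = (-3, -19, -18)

(-3, -19, -18)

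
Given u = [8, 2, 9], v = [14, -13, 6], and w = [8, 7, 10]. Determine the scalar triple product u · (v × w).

258

v × w:
i: (-13)·10 - 6·7 = -130 - 42 = -172
j: 6·8 - 14·10 = 48 - 140 = -92
k: 14·7 - (-13)·8 = 98 - (-104) = 202
v × w = (-172, -92, 202)
u · (v × w) = 8·(-172) + 2·(-92) + 9·202 = -1376 - 184 + 1818 = 258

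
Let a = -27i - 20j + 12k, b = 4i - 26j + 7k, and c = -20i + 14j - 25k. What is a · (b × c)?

b × c:
i: (-26)·(-25) - 7·14 = 650 - 98 = 552
j: 7·(-20) - 4·(-25) = -140 - (-100) = -40
k: 4·14 - (-26)·(-20) = 56 - 520 = -464
b × c = (552, -40, -464)
a · (b × c) = (-27)·552 + (-20)·(-40) + 12·(-464) = -14904 + 800 - 5568 = -19672

-19672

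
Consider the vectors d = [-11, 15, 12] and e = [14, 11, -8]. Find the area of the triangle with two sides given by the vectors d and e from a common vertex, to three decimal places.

211.817

i: 15·(-8) - 12·11 = -120 - 132 = -252
j: 12·14 - (-11)·(-8) = 168 - 88 = 80
k: (-11)·11 - 15·14 = -121 - 210 = -331
d × e = (-252, 80, -331)
|d × e| = √((-252)² + 80² + (-331)²) = √179465 ≈ 423.6331
area = ½ · 423.6331 ≈ 211.817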